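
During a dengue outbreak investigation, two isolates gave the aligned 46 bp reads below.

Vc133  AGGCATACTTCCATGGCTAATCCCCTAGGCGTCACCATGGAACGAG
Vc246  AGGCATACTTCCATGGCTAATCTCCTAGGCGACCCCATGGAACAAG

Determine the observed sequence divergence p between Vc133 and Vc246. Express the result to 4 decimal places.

0.0870

Mismatches occur at site 23 (C↔T), site 32 (T↔A), site 34 (A↔C), site 44 (G↔A).
There are 4 differences over 46 sites, so p = 4/46 = 0.0870.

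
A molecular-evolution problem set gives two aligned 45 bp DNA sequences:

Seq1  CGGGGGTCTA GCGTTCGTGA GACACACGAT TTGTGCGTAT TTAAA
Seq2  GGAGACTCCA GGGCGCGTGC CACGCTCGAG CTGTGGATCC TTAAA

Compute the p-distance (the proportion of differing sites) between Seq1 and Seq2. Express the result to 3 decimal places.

Differing sites — 1:C/G; 3:G/A; 5:G/A; 6:G/C; 9:T/C; 12:C/G; 14:T/C; 15:T/G; 20:A/C; 21:G/C; 24:A/G; 26:A/T; 30:T/G; 31:T/C; 36:C/G; 37:G/A; 39:A/C; 40:T/C.
There are 18 differences over 45 sites, so p = 18/45 = 0.400.

0.400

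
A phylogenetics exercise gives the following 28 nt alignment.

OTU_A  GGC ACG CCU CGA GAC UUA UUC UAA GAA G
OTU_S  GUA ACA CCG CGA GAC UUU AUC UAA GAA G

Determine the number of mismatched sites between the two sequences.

The sequences differ at positions 2 (G/U), 3 (C/A), 6 (G/A), 9 (U/G), 18 (A/U), 19 (U/A).
That gives 6 mismatches out of 28 aligned sites, so the Hamming distance is 6.

6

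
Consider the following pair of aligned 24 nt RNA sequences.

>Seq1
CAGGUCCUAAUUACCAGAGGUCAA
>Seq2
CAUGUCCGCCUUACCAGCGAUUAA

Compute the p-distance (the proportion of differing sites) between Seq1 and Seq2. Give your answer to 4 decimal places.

The sequences differ at positions 3 (G/U), 8 (U/G), 9 (A/C), 10 (A/C), 18 (A/C), 20 (G/A), 22 (C/U).
There are 7 differences over 24 sites, so p = 7/24 = 0.2917.

0.2917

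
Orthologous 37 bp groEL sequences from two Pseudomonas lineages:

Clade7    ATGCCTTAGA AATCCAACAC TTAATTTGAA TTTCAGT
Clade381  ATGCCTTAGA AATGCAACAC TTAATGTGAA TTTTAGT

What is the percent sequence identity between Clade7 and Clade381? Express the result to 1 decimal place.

Mismatches occur at site 14 (C/G), site 26 (T/G), site 34 (C/T).
34 of the 37 sites match, so the percent identity is 34/37 × 100 = 91.9%.

91.9%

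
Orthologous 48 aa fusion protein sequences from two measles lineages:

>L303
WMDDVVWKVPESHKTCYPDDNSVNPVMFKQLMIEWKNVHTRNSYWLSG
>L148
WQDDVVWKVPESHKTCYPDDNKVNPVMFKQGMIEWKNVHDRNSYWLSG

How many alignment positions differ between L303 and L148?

4

The sequences differ at positions 2 (M/Q), 22 (S/K), 31 (L/G), 40 (T/D).
That gives 4 mismatches out of 48 aligned sites, so the Hamming distance is 4.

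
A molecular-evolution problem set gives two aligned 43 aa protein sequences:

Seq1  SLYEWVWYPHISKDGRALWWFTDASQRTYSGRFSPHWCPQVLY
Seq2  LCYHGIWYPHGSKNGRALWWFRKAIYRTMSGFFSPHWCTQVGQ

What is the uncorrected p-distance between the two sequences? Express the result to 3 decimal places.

The sequences differ at positions 1 (S/L), 2 (L/C), 4 (E/H), 5 (W/G), 6 (V/I), 11 (I/G), 14 (D/N), 22 (T/R), 23 (D/K), 25 (S/I), 26 (Q/Y), 29 (Y/M), 32 (R/F), 39 (P/T), 42 (L/G), 43 (Y/Q).
There are 16 differences over 43 sites, so p = 16/43 = 0.372.

0.372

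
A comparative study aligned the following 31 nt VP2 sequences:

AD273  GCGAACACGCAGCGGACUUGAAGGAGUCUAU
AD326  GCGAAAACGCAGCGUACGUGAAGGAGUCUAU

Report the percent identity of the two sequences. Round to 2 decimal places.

Differing sites — 6:C/A; 15:G/U; 18:U/G.
28 of the 31 sites match, so the percent identity is 28/31 × 100 = 90.32%.

90.32%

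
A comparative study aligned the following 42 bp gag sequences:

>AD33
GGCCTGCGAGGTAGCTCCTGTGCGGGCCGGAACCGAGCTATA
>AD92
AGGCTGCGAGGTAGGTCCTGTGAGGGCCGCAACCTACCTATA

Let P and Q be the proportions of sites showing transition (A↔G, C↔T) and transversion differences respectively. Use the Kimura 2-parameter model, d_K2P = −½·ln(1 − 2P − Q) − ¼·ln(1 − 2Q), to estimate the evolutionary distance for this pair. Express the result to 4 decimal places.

0.1898

The sequences differ at positions 1 (G/A, transition), 3 (C/G, transversion), 15 (C/G, transversion), 23 (C/A, transversion), 30 (G/C, transversion), 35 (G/T, transversion), 37 (G/C, transversion).
Of the 7 differences, 1 transition and 6 transversions over 42 sites: P = 1/42 = 0.023810, Q = 6/42 = 0.142857.
d = −0.5·ln(0.809523) − 0.25·ln(0.714286) = −0.5·(-0.211310) − 0.25·(-0.336472) = 0.1898.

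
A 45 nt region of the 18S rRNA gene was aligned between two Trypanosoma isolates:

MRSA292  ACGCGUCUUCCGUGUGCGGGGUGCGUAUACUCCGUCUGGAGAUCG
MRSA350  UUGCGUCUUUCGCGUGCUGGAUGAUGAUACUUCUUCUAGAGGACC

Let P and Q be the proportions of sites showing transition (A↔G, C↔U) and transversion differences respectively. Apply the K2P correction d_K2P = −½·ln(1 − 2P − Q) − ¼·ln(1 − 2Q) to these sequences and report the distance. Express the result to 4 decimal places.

0.4454

Differing sites — 1:A/U (Tv); 2:C/U (Ti); 10:C/U (Ti); 13:U/C (Ti); 18:G/U (Tv); 21:G/A (Ti); 24:C/A (Tv); 25:G/U (Tv); 26:U/G (Tv); 32:C/U (Ti); 34:G/U (Tv); 38:G/A (Ti); 42:A/G (Ti); 43:U/A (Tv); 45:G/C (Tv).
Of the 15 differences, 7 transitions and 8 transversions over 45 sites: P = 7/45 = 0.155556, Q = 8/45 = 0.177778.
d = −0.5·ln(0.511110) − 0.25·ln(0.644444) = −0.5·(-0.671170) − 0.25·(-0.439367) = 0.4454.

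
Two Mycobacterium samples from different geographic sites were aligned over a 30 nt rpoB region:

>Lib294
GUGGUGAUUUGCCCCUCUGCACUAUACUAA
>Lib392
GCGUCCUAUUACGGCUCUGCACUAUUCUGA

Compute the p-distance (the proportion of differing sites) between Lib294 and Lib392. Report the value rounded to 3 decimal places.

0.367

Mismatches occur at site 2 (U/C), site 4 (G/U), site 5 (U/C), site 6 (G/C), site 7 (A/U), site 8 (U/A), site 11 (G/A), site 13 (C/G), site 14 (C/G), site 26 (A/U), site 29 (A/G).
There are 11 differences over 30 sites, so p = 11/30 = 0.367.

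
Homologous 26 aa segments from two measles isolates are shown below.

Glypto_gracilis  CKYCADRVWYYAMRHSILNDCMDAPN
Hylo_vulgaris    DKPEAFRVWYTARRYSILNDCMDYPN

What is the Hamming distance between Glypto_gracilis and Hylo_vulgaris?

8

The sequences differ at positions 1 (C/D), 3 (Y/P), 4 (C/E), 6 (D/F), 11 (Y/T), 13 (M/R), 15 (H/Y), 24 (A/Y).
That gives 8 mismatches out of 26 aligned sites, so the Hamming distance is 8.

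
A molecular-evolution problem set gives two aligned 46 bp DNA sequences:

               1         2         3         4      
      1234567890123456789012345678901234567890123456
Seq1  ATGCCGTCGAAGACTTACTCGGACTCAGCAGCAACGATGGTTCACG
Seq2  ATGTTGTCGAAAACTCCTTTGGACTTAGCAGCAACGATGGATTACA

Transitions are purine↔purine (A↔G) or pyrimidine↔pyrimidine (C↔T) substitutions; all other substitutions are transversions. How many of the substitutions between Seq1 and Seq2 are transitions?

9

The sequences differ at positions 4 (C/T, transition), 5 (C/T, transition), 12 (G/A, transition), 16 (T/C, transition), 17 (A/C, transversion), 18 (C/T, transition), 20 (C/T, transition), 26 (C/T, transition), 41 (T/A, transversion), 43 (C/T, transition), 46 (G/A, transition).
Of the 11 differences, 9 transitions and 2 transversions, so the answer is 9.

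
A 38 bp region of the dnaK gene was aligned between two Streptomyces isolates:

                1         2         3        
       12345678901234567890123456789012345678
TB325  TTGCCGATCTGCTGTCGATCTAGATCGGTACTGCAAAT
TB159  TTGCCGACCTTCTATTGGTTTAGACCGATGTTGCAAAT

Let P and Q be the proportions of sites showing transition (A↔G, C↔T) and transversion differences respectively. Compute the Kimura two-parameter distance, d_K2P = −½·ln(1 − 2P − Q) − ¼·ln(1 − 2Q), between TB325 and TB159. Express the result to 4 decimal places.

0.3601

Differing sites — 8:T/C (Ti); 11:G/T (Tv); 14:G/A (Ti); 16:C/T (Ti); 18:A/G (Ti); 20:C/T (Ti); 25:T/C (Ti); 28:G/A (Ti); 30:A/G (Ti); 31:C/T (Ti).
Of the 10 differences, 9 transitions and 1 transversion over 38 sites: P = 9/38 = 0.236842, Q = 1/38 = 0.026316.
d = −0.5·ln(0.500000) − 0.25·ln(0.947368) = −0.5·(-0.693147) − 0.25·(-0.054068) = 0.3601.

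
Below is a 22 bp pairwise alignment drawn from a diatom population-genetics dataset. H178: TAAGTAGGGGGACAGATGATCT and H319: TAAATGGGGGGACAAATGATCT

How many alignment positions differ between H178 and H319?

The sequences differ at positions 4 (G/A), 6 (A/G), 15 (G/A).
That gives 3 mismatches out of 22 aligned sites, so the Hamming distance is 3.

3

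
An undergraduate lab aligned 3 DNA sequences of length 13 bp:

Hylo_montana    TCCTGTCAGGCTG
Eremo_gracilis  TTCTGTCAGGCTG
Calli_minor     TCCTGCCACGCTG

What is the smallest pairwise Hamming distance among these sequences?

1

Pairwise Hamming distances:
  Hylo_montana vs Eremo_gracilis: 1
  Hylo_montana vs Calli_minor: 2
  Eremo_gracilis vs Calli_minor: 3
The smallest is 1, between Hylo_montana and Eremo_gracilis.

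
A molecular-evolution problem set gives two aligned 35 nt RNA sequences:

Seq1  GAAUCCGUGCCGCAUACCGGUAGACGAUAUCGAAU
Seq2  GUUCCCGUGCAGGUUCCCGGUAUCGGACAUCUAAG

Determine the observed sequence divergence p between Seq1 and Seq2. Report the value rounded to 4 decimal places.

0.3714

Differing sites — 2:A/U; 3:A/U; 4:U/C; 11:C/A; 13:C/G; 14:A/U; 16:A/C; 23:G/U; 24:A/C; 25:C/G; 28:U/C; 32:G/U; 35:U/G.
There are 13 differences over 35 sites, so p = 13/35 = 0.3714.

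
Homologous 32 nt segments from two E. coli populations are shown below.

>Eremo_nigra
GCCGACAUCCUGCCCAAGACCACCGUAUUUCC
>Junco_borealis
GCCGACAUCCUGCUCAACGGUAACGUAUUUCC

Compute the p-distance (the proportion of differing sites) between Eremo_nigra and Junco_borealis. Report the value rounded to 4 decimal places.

0.1875

Mismatches occur at site 14 (C/U), site 18 (G/C), site 19 (A/G), site 20 (C/G), site 21 (C/U), site 23 (C/A).
There are 6 differences over 32 sites, so p = 6/32 = 0.1875.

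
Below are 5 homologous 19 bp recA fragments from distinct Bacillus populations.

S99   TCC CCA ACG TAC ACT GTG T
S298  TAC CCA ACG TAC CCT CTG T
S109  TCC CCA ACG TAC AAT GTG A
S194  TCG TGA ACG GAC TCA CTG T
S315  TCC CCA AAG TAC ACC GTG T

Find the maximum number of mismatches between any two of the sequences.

9

Pairwise Hamming distances:
  S99 vs S298: 3
  S99 vs S109: 2
  S99 vs S194: 7
  S99 vs S315: 2
  S298 vs S109: 5
  S298 vs S194: 7
  S298 vs S315: 5
  S109 vs S194: 9
  S109 vs S315: 4
  S194 vs S315: 8
The largest is 9, between S109 and S194.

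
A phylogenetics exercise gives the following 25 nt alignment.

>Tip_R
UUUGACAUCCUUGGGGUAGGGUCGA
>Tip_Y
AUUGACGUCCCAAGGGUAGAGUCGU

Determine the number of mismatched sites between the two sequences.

Mismatches occur at site 1 (U↔A), site 7 (A↔G), site 11 (U↔C), site 12 (U↔A), site 13 (G↔A), site 20 (G↔A), site 25 (A↔U).
That gives 7 mismatches out of 25 aligned sites, so the Hamming distance is 7.

7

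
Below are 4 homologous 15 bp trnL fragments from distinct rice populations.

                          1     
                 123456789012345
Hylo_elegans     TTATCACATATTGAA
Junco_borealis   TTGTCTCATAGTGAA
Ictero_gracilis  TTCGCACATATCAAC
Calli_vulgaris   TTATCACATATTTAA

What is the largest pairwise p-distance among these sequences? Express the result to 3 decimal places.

Pairwise Hamming distances:
  Hylo_elegans vs Junco_borealis: 3
  Hylo_elegans vs Ictero_gracilis: 5
  Hylo_elegans vs Calli_vulgaris: 1
  Junco_borealis vs Ictero_gracilis: 7
  Junco_borealis vs Calli_vulgaris: 4
  Ictero_gracilis vs Calli_vulgaris: 5
The largest is 7 mismatches, between Junco_borealis and Ictero_gracilis; p = 7/15 = 0.467.

0.467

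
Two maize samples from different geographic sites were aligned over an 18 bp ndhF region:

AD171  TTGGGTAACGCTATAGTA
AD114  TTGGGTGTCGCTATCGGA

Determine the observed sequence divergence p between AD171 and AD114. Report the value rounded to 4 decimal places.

The sequences differ at positions 7 (A/G), 8 (A/T), 15 (A/C), 17 (T/G).
There are 4 differences over 18 sites, so p = 4/18 = 0.2222.

0.2222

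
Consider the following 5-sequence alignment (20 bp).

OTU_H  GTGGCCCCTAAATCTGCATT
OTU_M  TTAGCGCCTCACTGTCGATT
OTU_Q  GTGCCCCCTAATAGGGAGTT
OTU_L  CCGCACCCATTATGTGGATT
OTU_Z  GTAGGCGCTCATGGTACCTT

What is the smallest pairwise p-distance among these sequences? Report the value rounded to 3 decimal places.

0.350

Pairwise Hamming distances:
  OTU_H vs OTU_M: 8
  OTU_H vs OTU_Q: 7
  OTU_H vs OTU_L: 9
  OTU_H vs OTU_Z: 9
  OTU_M vs OTU_Q: 11
  OTU_M vs OTU_L: 11
  OTU_M vs OTU_Z: 9
  OTU_Q vs OTU_L: 11
  OTU_Q vs OTU_Z: 10
  OTU_L vs OTU_Z: 14
The smallest is 7 mismatches, between OTU_H and OTU_Q; p = 7/20 = 0.350.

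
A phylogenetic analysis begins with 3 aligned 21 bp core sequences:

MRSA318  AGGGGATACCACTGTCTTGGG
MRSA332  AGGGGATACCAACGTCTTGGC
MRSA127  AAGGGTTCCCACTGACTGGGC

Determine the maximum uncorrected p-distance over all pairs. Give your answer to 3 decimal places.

0.333

Pairwise Hamming distances:
  MRSA318 vs MRSA332: 3
  MRSA318 vs MRSA127: 6
  MRSA332 vs MRSA127: 7
The largest is 7 mismatches, between MRSA332 and MRSA127; p = 7/21 = 0.333.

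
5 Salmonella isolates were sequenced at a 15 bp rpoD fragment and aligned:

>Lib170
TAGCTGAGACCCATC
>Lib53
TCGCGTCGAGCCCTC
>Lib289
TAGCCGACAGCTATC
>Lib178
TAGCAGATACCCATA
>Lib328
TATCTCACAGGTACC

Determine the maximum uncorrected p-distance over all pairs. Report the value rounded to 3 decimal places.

0.667

Pairwise Hamming distances:
  Lib170 vs Lib53: 6
  Lib170 vs Lib289: 4
  Lib170 vs Lib178: 3
  Lib170 vs Lib328: 7
  Lib53 vs Lib289: 7
  Lib53 vs Lib178: 8
  Lib53 vs Lib328: 10
  Lib289 vs Lib178: 5
  Lib289 vs Lib328: 5
  Lib178 vs Lib328: 9
The largest is 10 mismatches, between Lib53 and Lib328; p = 10/15 = 0.667.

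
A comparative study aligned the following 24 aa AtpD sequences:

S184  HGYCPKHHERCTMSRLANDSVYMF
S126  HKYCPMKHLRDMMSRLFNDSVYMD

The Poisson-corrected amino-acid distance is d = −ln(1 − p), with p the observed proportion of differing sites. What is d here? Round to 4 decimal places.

0.4055

Differing sites — 2:G/K; 6:K/M; 7:H/K; 9:E/L; 11:C/D; 12:T/M; 17:A/F; 24:F/D.
p = 8/24 = 0.333333.
d = −ln(1 − 0.333333) = −ln(0.666667) = 0.4055.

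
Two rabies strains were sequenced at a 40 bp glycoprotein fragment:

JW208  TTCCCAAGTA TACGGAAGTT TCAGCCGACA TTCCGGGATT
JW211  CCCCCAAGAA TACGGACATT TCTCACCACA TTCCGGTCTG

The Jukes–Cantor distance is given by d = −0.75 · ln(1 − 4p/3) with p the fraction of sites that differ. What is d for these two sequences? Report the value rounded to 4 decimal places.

0.3831

The sequences differ at positions 1 (T/C), 2 (T/C), 9 (T/A), 17 (A/C), 18 (G/A), 23 (A/T), 24 (G/C), 25 (C/A), 27 (G/C), 37 (G/T), 38 (A/C), 40 (T/G).
p = 12/40 = 0.300000.
d = −0.75 · ln(1 − (4/3)·0.300000) = −0.75 · ln(0.600000) = −0.75 · (-0.510826) = 0.3831.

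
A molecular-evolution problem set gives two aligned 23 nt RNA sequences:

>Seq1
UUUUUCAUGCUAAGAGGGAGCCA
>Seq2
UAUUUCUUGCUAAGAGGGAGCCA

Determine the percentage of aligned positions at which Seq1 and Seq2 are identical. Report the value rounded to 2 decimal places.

91.30%

Mismatches occur at site 2 (U↔A), site 7 (A↔U).
21 of the 23 sites match, so the percent identity is 21/23 × 100 = 91.30%.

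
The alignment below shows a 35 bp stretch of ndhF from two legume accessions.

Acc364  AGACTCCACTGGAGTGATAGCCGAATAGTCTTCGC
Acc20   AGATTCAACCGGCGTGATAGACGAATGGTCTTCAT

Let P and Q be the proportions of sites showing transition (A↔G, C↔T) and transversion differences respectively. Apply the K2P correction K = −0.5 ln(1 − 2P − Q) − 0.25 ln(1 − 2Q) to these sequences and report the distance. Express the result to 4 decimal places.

0.2792

Mismatches occur at site 4 (C↔T, transition), site 7 (C↔A, transversion), site 10 (T↔C, transition), site 13 (A↔C, transversion), site 21 (C↔A, transversion), site 27 (A↔G, transition), site 34 (G↔A, transition), site 35 (C↔T, transition).
Of the 8 differences, 5 transitions and 3 transversions over 35 sites: P = 5/35 = 0.142857, Q = 3/35 = 0.085714.
d = −0.5·ln(0.628572) − 0.25·ln(0.828572) = −0.5·(-0.464305) − 0.25·(-0.188052) = 0.2792.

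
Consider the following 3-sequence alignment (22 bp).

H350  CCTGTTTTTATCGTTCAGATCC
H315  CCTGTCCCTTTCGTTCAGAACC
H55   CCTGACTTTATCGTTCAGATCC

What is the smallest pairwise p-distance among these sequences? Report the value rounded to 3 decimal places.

0.091

Pairwise Hamming distances:
  H350 vs H315: 5
  H350 vs H55: 2
  H315 vs H55: 5
The smallest is 2 mismatches, between H350 and H55; p = 2/22 = 0.091.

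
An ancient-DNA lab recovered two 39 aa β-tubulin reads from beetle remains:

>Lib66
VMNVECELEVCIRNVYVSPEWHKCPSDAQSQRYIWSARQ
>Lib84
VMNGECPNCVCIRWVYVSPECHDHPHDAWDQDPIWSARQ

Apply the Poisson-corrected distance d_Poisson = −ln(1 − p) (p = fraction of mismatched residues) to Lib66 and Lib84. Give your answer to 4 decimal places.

Differing sites — 4:V/G; 7:E/P; 8:L/N; 9:E/C; 14:N/W; 21:W/C; 23:K/D; 24:C/H; 26:S/H; 29:Q/W; 30:S/D; 32:R/D; 33:Y/P.
p = 13/39 = 0.333333.
d = −ln(1 − 0.333333) = −ln(0.666667) = 0.4055.

0.4055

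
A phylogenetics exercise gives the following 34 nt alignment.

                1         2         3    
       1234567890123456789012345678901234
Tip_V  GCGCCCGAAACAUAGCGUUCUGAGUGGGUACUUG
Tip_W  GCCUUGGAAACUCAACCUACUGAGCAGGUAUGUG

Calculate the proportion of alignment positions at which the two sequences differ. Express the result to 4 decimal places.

0.3824

Differing sites — 3:G/C; 4:C/U; 5:C/U; 6:C/G; 12:A/U; 13:U/C; 15:G/A; 17:G/C; 19:U/A; 25:U/C; 26:G/A; 31:C/U; 32:U/G.
There are 13 differences over 34 sites, so p = 13/34 = 0.3824.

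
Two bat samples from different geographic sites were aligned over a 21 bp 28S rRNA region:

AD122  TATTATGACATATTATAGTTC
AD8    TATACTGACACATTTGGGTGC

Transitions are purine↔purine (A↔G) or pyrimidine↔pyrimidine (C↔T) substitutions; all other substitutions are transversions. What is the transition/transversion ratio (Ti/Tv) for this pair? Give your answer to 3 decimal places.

Differing sites — 4:T/A (Tv); 5:A/C (Tv); 11:T/C (Ti); 15:A/T (Tv); 16:T/G (Tv); 17:A/G (Ti); 20:T/G (Tv).
Of the 7 differences, 2 transitions and 5 transversions, so Ti/Tv = 2/5 = 0.400.

0.400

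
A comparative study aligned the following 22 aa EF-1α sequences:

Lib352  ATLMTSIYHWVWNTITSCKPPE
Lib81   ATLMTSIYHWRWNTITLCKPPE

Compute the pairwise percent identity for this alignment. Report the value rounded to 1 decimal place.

90.9%

The sequences differ at positions 11 (V/R), 17 (S/L).
20 of the 22 sites match, so the percent identity is 20/22 × 100 = 90.9%.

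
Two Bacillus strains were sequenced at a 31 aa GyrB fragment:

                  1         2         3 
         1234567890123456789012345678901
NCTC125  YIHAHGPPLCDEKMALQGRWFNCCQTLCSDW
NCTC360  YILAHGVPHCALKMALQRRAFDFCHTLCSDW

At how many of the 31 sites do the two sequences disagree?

10

Differing sites — 3:H/L; 7:P/V; 9:L/H; 11:D/A; 12:E/L; 18:G/R; 20:W/A; 22:N/D; 23:C/F; 25:Q/H.
That gives 10 mismatches out of 31 aligned sites, so the Hamming distance is 10.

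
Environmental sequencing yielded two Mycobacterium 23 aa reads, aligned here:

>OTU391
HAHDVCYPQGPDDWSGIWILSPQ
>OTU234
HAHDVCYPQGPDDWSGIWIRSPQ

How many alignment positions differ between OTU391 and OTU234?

1

A single mismatch occurs at site 20 (L↔R).
That gives 1 mismatch out of 23 aligned sites, so the Hamming distance is 1.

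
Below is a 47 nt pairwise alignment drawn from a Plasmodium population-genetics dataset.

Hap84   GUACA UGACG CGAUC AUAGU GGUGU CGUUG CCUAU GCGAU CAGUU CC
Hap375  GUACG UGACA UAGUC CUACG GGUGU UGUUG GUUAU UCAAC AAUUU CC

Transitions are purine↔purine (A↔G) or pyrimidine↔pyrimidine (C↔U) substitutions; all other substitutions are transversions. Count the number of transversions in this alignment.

Differing sites — 5:A/G (Ti); 10:G/A (Ti); 11:C/U (Ti); 12:G/A (Ti); 13:A/G (Ti); 16:A/C (Tv); 19:G/C (Tv); 20:U/G (Tv); 26:C/U (Ti); 31:C/G (Tv); 32:C/U (Ti); 36:G/U (Tv); 38:G/A (Ti); 40:U/C (Ti); 41:C/A (Tv); 43:G/U (Tv).
Of the 16 differences, 9 transitions and 7 transversions, so the answer is 7.

7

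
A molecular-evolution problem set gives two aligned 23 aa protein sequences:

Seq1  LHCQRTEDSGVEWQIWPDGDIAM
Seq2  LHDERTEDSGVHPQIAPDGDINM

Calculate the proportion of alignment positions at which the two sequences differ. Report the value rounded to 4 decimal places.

Mismatches occur at site 3 (C↔D), site 4 (Q↔E), site 12 (E↔H), site 13 (W↔P), site 16 (W↔A), site 22 (A↔N).
There are 6 differences over 23 sites, so p = 6/23 = 0.2609.

0.2609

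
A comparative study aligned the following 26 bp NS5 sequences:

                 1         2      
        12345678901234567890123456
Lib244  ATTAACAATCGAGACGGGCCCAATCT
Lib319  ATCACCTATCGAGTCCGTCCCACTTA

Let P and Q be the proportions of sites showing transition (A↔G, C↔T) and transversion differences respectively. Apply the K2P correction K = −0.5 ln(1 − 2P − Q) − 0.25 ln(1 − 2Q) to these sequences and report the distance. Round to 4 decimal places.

The sequences differ at positions 3 (T/C, transition), 5 (A/C, transversion), 7 (A/T, transversion), 14 (A/T, transversion), 16 (G/C, transversion), 18 (G/T, transversion), 23 (A/C, transversion), 25 (C/T, transition), 26 (T/A, transversion).
Of the 9 differences, 2 transitions and 7 transversions over 26 sites: P = 2/26 = 0.076923, Q = 7/26 = 0.269231.
d = −0.5·ln(0.576923) − 0.25·ln(0.461538) = −0.5·(-0.550046) − 0.25·(-0.773191) = 0.4683.

0.4683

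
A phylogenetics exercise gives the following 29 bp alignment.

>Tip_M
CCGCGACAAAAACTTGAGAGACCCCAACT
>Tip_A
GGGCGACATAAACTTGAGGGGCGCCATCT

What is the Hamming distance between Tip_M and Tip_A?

7

The sequences differ at positions 1 (C/G), 2 (C/G), 9 (A/T), 19 (A/G), 21 (A/G), 23 (C/G), 27 (A/T).
That gives 7 mismatches out of 29 aligned sites, so the Hamming distance is 7.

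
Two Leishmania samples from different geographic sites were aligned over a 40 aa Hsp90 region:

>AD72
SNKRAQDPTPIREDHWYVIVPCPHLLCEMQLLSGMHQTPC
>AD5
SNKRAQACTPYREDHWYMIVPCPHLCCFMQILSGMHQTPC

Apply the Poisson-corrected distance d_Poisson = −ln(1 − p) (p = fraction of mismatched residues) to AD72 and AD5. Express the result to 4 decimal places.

0.1924

The sequences differ at positions 7 (D/A), 8 (P/C), 11 (I/Y), 18 (V/M), 26 (L/C), 28 (E/F), 31 (L/I).
p = 7/40 = 0.175000.
d = −ln(1 − 0.175000) = −ln(0.825000) = 0.1924.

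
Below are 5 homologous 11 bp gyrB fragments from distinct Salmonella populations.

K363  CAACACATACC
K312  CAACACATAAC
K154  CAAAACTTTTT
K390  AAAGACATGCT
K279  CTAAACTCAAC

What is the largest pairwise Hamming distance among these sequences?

Pairwise Hamming distances:
  K363 vs K312: 1
  K363 vs K154: 5
  K363 vs K390: 4
  K363 vs K279: 5
  K312 vs K154: 5
  K312 vs K390: 5
  K312 vs K279: 4
  K154 vs K390: 5
  K154 vs K279: 5
  K390 vs K279: 8
The largest is 8, between K390 and K279.

8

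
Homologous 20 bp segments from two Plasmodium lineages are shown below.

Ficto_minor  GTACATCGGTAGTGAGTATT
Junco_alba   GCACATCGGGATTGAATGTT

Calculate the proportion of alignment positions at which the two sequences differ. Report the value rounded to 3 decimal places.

Differing sites — 2:T/C; 10:T/G; 12:G/T; 16:G/A; 18:A/G.
There are 5 differences over 20 sites, so p = 5/20 = 0.250.

0.250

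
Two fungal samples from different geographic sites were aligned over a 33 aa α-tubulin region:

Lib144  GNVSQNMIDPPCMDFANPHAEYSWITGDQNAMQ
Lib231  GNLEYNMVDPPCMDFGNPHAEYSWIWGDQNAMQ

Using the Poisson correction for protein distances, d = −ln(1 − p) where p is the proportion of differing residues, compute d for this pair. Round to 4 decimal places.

Mismatches occur at site 3 (V/L), site 4 (S/E), site 5 (Q/Y), site 8 (I/V), site 16 (A/G), site 26 (T/W).
p = 6/33 = 0.181818.
d = −ln(1 − 0.181818) = −ln(0.818182) = 0.2007.

0.2007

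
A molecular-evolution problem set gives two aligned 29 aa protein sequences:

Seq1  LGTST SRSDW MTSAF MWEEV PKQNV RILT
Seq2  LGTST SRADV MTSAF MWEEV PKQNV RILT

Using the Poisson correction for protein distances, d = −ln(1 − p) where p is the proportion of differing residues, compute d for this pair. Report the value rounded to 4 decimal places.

0.0715

Differing sites — 8:S/A; 10:W/V.
p = 2/29 = 0.068966.
d = −ln(1 − 0.068966) = −ln(0.931034) = 0.0715.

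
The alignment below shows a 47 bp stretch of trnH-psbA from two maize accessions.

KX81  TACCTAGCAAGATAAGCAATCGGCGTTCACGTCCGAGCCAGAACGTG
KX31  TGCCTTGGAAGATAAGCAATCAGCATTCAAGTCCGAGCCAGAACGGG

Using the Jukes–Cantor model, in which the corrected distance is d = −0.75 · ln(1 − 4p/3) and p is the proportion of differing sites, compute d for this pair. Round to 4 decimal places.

Differing sites — 2:A/G; 6:A/T; 8:C/G; 22:G/A; 25:G/A; 30:C/A; 46:T/G.
p = 7/47 = 0.148936.
d = −0.75 · ln(1 − (4/3)·0.148936) = −0.75 · ln(0.801419) = −0.75 · (-0.221371) = 0.1660.

0.1660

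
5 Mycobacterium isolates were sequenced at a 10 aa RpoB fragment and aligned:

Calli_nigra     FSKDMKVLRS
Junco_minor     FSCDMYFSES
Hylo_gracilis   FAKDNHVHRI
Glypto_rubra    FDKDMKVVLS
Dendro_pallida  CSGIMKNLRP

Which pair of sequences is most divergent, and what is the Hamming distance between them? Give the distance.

Pairwise Hamming distances:
  Calli_nigra vs Junco_minor: 5
  Calli_nigra vs Hylo_gracilis: 5
  Calli_nigra vs Glypto_rubra: 3
  Calli_nigra vs Dendro_pallida: 5
  Junco_minor vs Hylo_gracilis: 8
  Junco_minor vs Glypto_rubra: 6
  Junco_minor vs Dendro_pallida: 8
  Hylo_gracilis vs Glypto_rubra: 6
  Hylo_gracilis vs Dendro_pallida: 9
  Glypto_rubra vs Dendro_pallida: 8
The largest is 9, between Hylo_gracilis and Dendro_pallida.

9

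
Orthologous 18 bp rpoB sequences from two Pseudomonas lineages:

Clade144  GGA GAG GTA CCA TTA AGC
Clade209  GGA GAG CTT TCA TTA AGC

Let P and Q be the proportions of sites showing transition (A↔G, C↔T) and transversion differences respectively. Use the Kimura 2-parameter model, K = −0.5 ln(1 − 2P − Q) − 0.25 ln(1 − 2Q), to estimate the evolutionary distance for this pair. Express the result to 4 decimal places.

0.1885

Differing sites — 7:G/C (Tv); 9:A/T (Tv); 10:C/T (Ti).
Of the 3 differences, 1 transition and 2 transversions over 18 sites: P = 1/18 = 0.055556, Q = 2/18 = 0.111111.
d = −0.5·ln(0.777777) − 0.25·ln(0.777778) = −0.5·(-0.251315) − 0.25·(-0.251314) = 0.1885.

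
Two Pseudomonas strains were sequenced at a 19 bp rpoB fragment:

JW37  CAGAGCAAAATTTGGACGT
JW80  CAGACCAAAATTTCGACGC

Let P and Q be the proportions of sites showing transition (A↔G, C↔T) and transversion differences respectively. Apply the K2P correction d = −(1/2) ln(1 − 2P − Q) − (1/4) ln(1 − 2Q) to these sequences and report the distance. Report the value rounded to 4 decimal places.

0.1773

Mismatches occur at site 5 (G↔C, transversion), site 14 (G↔C, transversion), site 19 (T↔C, transition).
Of the 3 differences, 1 transition and 2 transversions over 19 sites: P = 1/19 = 0.052632, Q = 2/19 = 0.105263.
d = −0.5·ln(0.789473) − 0.25·ln(0.789474) = −0.5·(-0.236390) − 0.25·(-0.236388) = 0.1773.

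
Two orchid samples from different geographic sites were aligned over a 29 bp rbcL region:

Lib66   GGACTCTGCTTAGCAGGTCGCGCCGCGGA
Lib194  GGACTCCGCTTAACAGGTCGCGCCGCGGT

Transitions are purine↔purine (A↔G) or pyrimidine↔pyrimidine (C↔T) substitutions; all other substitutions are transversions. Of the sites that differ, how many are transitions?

Mismatches occur at site 7 (T↔C, transition), site 13 (G↔A, transition), site 29 (A↔T, transversion).
Of the 3 differences, 2 transitions and 1 transversion, so the answer is 2.

2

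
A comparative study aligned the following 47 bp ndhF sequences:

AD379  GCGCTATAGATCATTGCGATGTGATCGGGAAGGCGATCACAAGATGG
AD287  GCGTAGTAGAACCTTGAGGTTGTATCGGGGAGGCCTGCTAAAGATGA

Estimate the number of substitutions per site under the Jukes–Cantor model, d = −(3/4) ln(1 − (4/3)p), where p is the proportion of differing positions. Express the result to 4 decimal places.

The sequences differ at positions 4 (C/T), 5 (T/A), 6 (A/G), 11 (T/A), 13 (A/C), 17 (C/A), 19 (A/G), 21 (G/T), 22 (T/G), 23 (G/T), 30 (A/G), 35 (G/C), 36 (A/T), 37 (T/G), 39 (A/T), 40 (C/A), 47 (G/A).
p = 17/47 = 0.361702.
d = −0.75 · ln(1 − (4/3)·0.361702) = −0.75 · ln(0.517731) = −0.75 · (-0.658299) = 0.4937.

0.4937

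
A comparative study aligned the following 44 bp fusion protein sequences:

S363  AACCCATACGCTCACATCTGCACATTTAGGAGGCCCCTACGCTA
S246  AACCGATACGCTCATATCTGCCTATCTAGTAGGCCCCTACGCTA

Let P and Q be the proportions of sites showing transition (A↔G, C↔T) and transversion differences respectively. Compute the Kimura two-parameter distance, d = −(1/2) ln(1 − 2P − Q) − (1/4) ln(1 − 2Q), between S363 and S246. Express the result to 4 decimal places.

0.1511

Mismatches occur at site 5 (C/G, transversion), site 15 (C/T, transition), site 22 (A/C, transversion), site 23 (C/T, transition), site 26 (T/C, transition), site 30 (G/T, transversion).
Of the 6 differences, 3 transitions and 3 transversions over 44 sites: P = 3/44 = 0.068182, Q = 3/44 = 0.068182.
d = −0.5·ln(0.795454) − 0.25·ln(0.863636) = −0.5·(-0.228842) − 0.25·(-0.146604) = 0.1511.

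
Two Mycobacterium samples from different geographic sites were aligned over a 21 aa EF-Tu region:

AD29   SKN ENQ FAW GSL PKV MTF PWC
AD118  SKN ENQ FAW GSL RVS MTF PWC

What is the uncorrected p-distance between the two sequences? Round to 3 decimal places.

The sequences differ at positions 13 (P/R), 14 (K/V), 15 (V/S).
There are 3 differences over 21 sites, so p = 3/21 = 0.143.

0.143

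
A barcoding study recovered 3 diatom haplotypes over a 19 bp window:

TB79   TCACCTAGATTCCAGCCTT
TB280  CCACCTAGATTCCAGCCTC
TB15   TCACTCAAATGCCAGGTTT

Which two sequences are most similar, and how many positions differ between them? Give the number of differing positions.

Pairwise Hamming distances:
  TB79 vs TB280: 2
  TB79 vs TB15: 6
  TB280 vs TB15: 8
The smallest is 2, between TB79 and TB280.

2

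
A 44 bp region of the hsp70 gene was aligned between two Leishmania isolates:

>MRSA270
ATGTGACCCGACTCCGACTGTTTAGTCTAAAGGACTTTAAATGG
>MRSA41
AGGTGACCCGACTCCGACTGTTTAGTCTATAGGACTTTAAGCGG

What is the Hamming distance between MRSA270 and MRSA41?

4

The sequences differ at positions 2 (T/G), 30 (A/T), 41 (A/G), 42 (T/C).
That gives 4 mismatches out of 44 aligned sites, so the Hamming distance is 4.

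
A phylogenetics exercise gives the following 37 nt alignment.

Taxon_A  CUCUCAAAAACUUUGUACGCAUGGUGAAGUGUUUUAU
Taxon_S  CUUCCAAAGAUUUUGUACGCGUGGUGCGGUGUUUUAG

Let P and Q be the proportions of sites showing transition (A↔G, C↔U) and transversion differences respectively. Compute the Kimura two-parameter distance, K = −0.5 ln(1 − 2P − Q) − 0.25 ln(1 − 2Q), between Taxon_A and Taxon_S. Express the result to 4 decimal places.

0.2663

Differing sites — 3:C/U (Ti); 4:U/C (Ti); 9:A/G (Ti); 11:C/U (Ti); 21:A/G (Ti); 27:A/C (Tv); 28:A/G (Ti); 37:U/G (Tv).
Of the 8 differences, 6 transitions and 2 transversions over 37 sites: P = 6/37 = 0.162162, Q = 2/37 = 0.054054.
d = −0.5·ln(0.621622) − 0.25·ln(0.891892) = −0.5·(-0.475423) − 0.25·(-0.114410) = 0.2663.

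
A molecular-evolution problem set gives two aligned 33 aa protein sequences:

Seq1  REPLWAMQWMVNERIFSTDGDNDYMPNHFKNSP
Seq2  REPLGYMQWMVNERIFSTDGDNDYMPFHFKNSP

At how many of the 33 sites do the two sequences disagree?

3

Differing sites — 5:W/G; 6:A/Y; 27:N/F.
That gives 3 mismatches out of 33 aligned sites, so the Hamming distance is 3.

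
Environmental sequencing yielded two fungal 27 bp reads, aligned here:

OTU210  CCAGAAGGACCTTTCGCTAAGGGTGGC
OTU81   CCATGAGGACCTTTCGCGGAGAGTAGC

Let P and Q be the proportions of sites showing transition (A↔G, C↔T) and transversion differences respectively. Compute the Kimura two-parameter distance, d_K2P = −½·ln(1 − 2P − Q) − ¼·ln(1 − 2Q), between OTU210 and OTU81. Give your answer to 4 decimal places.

0.2714

Mismatches occur at site 4 (G↔T, transversion), site 5 (A↔G, transition), site 18 (T↔G, transversion), site 19 (A↔G, transition), site 22 (G↔A, transition), site 25 (G↔A, transition).
Of the 6 differences, 4 transitions and 2 transversions over 27 sites: P = 4/27 = 0.148148, Q = 2/27 = 0.074074.
d = −0.5·ln(0.629630) − 0.25·ln(0.851852) = −0.5·(-0.462623) − 0.25·(-0.160342) = 0.2714.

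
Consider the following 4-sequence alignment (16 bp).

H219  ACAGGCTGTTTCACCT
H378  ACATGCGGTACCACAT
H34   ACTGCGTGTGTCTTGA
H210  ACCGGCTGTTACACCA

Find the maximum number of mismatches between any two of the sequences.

11

Pairwise Hamming distances:
  H219 vs H378: 5
  H219 vs H34: 8
  H219 vs H210: 3
  H378 vs H34: 11
  H378 vs H210: 7
  H34 vs H210: 8
The largest is 11, between H378 and H34.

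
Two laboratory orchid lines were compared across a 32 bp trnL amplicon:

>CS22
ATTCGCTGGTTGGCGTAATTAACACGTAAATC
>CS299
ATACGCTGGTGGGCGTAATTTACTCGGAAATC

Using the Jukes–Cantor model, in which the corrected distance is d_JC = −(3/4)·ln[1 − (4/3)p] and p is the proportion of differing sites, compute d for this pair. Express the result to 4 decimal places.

0.1752

Differing sites — 3:T/A; 11:T/G; 21:A/T; 24:A/T; 27:T/G.
p = 5/32 = 0.156250.
d = −0.75 · ln(1 − (4/3)·0.156250) = −0.75 · ln(0.791667) = −0.75 · (-0.233614) = 0.1752.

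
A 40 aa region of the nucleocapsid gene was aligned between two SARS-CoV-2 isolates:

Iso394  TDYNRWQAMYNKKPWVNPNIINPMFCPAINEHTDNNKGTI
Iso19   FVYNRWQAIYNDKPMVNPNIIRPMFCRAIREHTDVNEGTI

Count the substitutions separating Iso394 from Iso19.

10

Differing sites — 1:T/F; 2:D/V; 9:M/I; 12:K/D; 15:W/M; 22:N/R; 27:P/R; 30:N/R; 35:N/V; 37:K/E.
That gives 10 mismatches out of 40 aligned sites, so the Hamming distance is 10.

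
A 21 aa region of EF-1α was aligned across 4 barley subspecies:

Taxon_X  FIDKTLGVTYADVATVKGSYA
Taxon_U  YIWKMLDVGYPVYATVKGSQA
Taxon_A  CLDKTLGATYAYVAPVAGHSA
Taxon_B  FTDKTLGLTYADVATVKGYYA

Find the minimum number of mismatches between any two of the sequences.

Pairwise Hamming distances:
  Taxon_X vs Taxon_U: 9
  Taxon_X vs Taxon_A: 8
  Taxon_X vs Taxon_B: 3
  Taxon_U vs Taxon_A: 14
  Taxon_U vs Taxon_B: 12
  Taxon_A vs Taxon_B: 8
The smallest is 3, between Taxon_X and Taxon_B.

3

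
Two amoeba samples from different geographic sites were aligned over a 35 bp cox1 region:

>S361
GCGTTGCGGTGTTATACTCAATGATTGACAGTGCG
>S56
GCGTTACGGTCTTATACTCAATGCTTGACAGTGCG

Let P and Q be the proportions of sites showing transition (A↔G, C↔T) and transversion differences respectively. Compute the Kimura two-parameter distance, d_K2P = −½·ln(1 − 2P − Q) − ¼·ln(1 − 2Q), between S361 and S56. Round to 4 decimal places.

0.0910

Differing sites — 6:G/A (Ti); 11:G/C (Tv); 24:A/C (Tv).
Of the 3 differences, 1 transition and 2 transversions over 35 sites: P = 1/35 = 0.028571, Q = 2/35 = 0.057143.
d = −0.5·ln(0.885715) − 0.25·ln(0.885714) = −0.5·(-0.121360) − 0.25·(-0.121361) = 0.0910.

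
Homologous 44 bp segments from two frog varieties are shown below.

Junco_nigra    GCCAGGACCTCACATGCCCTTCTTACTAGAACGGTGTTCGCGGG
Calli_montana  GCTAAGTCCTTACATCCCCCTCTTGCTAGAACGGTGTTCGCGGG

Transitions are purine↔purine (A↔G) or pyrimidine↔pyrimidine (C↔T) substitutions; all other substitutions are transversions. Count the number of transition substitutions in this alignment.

Mismatches occur at site 3 (C/T, transition), site 5 (G/A, transition), site 7 (A/T, transversion), site 11 (C/T, transition), site 16 (G/C, transversion), site 20 (T/C, transition), site 25 (A/G, transition).
Of the 7 differences, 5 transitions and 2 transversions, so the answer is 5.

5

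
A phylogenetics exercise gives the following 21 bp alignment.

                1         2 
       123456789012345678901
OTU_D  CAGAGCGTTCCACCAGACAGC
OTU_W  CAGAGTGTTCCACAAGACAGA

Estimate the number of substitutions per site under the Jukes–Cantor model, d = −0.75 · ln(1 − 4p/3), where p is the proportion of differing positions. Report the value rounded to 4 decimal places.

0.1585

Mismatches occur at site 6 (C/T), site 14 (C/A), site 21 (C/A).
p = 3/21 = 0.142857.
d = −0.75 · ln(1 − (4/3)·0.142857) = −0.75 · ln(0.809524) = −0.75 · (-0.211309) = 0.1585.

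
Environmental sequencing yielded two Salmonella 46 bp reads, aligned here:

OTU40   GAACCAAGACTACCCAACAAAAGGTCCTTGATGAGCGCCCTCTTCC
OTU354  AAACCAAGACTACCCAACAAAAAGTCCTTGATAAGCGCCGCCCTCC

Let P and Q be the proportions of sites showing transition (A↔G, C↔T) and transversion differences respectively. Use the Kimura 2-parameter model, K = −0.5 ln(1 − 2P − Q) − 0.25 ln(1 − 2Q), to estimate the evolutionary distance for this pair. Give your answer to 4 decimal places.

The sequences differ at positions 1 (G/A, transition), 23 (G/A, transition), 33 (G/A, transition), 40 (C/G, transversion), 41 (T/C, transition), 43 (T/C, transition).
Of the 6 differences, 5 transitions and 1 transversion over 46 sites: P = 5/46 = 0.108696, Q = 1/46 = 0.021739.
d = −0.5·ln(0.760869) − 0.25·ln(0.956522) = −0.5·(-0.273294) − 0.25·(-0.044451) = 0.1478.

0.1478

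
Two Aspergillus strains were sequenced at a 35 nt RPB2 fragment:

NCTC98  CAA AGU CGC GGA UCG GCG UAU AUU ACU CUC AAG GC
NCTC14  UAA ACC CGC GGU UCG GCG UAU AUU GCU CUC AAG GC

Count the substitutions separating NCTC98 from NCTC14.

Differing sites — 1:C/U; 5:G/C; 6:U/C; 12:A/U; 25:A/G.
That gives 5 mismatches out of 35 aligned sites, so the Hamming distance is 5.

5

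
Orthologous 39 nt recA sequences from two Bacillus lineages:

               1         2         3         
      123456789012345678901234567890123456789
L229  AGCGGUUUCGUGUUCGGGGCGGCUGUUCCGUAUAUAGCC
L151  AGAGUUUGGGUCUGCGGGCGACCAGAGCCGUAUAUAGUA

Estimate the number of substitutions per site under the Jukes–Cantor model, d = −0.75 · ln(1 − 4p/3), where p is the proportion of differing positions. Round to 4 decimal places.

0.5393

Mismatches occur at site 3 (C/A), site 5 (G/U), site 8 (U/G), site 9 (C/G), site 12 (G/C), site 14 (U/G), site 19 (G/C), site 20 (C/G), site 21 (G/A), site 22 (G/C), site 24 (U/A), site 26 (U/A), site 27 (U/G), site 38 (C/U), site 39 (C/A).
p = 15/39 = 0.384615.
d = −0.75 · ln(1 − (4/3)·0.384615) = −0.75 · ln(0.487180) = −0.75 · (-0.719122) = 0.5393.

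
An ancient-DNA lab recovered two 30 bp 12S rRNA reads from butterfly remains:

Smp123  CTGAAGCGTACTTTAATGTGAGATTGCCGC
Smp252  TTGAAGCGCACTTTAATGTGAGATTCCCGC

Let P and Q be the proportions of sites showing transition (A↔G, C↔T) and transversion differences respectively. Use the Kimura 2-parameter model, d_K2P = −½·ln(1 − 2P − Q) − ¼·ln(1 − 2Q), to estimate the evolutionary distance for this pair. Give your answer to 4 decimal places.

0.1084

The sequences differ at positions 1 (C/T, transition), 9 (T/C, transition), 26 (G/C, transversion).
Of the 3 differences, 2 transitions and 1 transversion over 30 sites: P = 2/30 = 0.066667, Q = 1/30 = 0.033333.
d = −0.5·ln(0.833333) − 0.25·ln(0.933334) = −0.5·(-0.182322) − 0.25·(-0.068992) = 0.1084.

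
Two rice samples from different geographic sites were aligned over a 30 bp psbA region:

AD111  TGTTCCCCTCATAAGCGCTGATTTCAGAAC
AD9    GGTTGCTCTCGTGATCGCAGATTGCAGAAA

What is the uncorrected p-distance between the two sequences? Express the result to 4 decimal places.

Mismatches occur at site 1 (T↔G), site 5 (C↔G), site 7 (C↔T), site 11 (A↔G), site 13 (A↔G), site 15 (G↔T), site 19 (T↔A), site 24 (T↔G), site 30 (C↔A).
There are 9 differences over 30 sites, so p = 9/30 = 0.3000.

0.3000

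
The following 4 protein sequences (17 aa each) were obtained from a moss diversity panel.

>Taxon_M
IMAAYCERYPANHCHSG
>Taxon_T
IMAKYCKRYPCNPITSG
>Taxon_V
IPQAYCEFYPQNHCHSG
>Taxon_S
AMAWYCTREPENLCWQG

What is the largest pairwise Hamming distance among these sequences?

11

Pairwise Hamming distances:
  Taxon_M vs Taxon_T: 6
  Taxon_M vs Taxon_V: 4
  Taxon_M vs Taxon_S: 8
  Taxon_T vs Taxon_V: 9
  Taxon_T vs Taxon_S: 9
  Taxon_V vs Taxon_S: 11
The largest is 11, between Taxon_V and Taxon_S.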